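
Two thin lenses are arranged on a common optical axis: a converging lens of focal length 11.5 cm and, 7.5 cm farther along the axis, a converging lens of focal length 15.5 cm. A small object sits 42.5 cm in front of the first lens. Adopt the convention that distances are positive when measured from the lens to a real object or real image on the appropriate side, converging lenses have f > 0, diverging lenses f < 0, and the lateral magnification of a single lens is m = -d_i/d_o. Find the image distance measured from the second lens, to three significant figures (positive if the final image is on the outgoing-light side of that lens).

5.39 cm

Lens 1: 1/d_i1 = 1/f_1 - 1/d_o1 = 1/11.5 - 1/42.5 = 0.06343 cm^-1, so d_i1 = 15.766 cm.
Since 15.766 cm > 7.5 cm, the first image lies past the second lens and serves as a virtual object: d_o2 = L - d_i1 = -8.266 cm.
Lens 2: 1/d_i2 = 1/f_2 - 1/d_o2 = 1/15.5 - 1/(-8.266) = 0.18549 cm^-1, so d_i2 = 5.391 cm.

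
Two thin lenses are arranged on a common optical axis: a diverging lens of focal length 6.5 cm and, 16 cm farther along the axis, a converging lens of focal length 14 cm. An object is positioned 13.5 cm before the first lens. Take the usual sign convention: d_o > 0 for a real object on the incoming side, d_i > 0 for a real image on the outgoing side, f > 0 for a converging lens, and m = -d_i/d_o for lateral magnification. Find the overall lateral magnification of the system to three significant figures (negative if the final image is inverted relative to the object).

-0.712

First lens: d_i1 = 1/(1/(-6.5) - 1/13.5) = -4.388 cm.
m_1 = -(-4.388)/13.5 = 0.3250.
With d_i1 < 0 the first image is virtual and lies on the object side; the object distance for lens 2 is d_o2 = 16 - (-4.388) = 20.387 cm.
Second lens: d_i2 = 1/(1/14 - 1/(20.387)) = 44.685 cm.
m_2 = -(44.685)/(20.387) = -2.1918.
Total m = m_1 x m_2 = (0.3250)(-2.1918) = -0.7123.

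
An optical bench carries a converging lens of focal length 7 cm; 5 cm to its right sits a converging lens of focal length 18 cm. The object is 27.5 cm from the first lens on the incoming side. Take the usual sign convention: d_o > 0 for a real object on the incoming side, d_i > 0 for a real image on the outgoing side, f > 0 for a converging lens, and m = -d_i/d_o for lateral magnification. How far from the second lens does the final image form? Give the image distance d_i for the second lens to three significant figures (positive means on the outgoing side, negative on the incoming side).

3.53 cm

Applying the thin-lens equation to the first lens, 1/7 = 1/27.5 + 1/d_i1, which gives d_i1 = 9.390 cm.
This image would form 9.390 cm past lens 1, i.e. 4.390 cm beyond lens 2, so it is a virtual object for lens 2: d_o2 = 5 - 9.390 = -4.390 cm.
Applying the thin-lens equation again with f_2 = 18 cm and d_o2 = -4.390 cm gives d_i2 = 3.529 cm.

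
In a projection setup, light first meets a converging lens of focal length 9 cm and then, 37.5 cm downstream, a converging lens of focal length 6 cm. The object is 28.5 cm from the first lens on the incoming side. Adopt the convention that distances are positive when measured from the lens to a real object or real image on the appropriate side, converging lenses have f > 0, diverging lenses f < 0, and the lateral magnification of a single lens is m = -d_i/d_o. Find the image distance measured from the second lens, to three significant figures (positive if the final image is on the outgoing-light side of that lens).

Lens 1: 1/d_i1 = 1/f_1 - 1/d_o1 = 1/9 - 1/28.5 = 0.07602 cm^-1, so d_i1 = 13.154 cm.
That image sits 24.346 cm in front of the second lens, so d_o2 = 24.346 cm.
Lens 2: 1/d_i2 = 1/f_2 - 1/d_o2 = 1/6 - 1/(24.346) = 0.12559 cm^-1, so d_i2 = 7.962 cm.

7.96 cm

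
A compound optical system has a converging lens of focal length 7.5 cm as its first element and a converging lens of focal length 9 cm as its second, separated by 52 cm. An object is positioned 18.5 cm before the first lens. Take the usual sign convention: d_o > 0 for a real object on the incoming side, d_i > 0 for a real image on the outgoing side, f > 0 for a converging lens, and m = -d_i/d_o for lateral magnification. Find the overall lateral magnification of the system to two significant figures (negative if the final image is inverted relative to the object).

0.20

Lens 1: 1/d_i1 = 1/f_1 - 1/d_o1 = 1/7.5 - 1/18.5 = 0.07928 cm^-1, so d_i1 = 12.614 cm.
m_1 = -(12.614)/18.5 = -0.6818.
That image sits 39.386 cm in front of the second lens, so d_o2 = 39.386 cm.
Lens 2: 1/d_i2 = 1/f_2 - 1/d_o2 = 1/9 - 1/(39.386) = 0.08572 cm^-1, so d_i2 = 11.666 cm.
m_2 = -(11.666)/(39.386) = -0.2962.
Overall magnification: m = m_1 m_2 = 0.2019.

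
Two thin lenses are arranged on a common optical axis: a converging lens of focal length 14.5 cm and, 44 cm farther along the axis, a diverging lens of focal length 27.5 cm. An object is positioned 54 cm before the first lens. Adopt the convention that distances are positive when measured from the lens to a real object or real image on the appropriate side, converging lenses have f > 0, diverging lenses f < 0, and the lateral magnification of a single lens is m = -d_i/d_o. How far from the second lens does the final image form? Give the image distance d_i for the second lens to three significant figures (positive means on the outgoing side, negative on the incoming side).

-12.9 cm

Lens 1: 1/d_i1 = 1/f_1 - 1/d_o1 = 1/14.5 - 1/54 = 0.05045 cm^-1, so d_i1 = 19.823 cm.
Object distance for lens 2: d_o2 = 44 - 19.823 = 24.177 cm.
Lens 2: 1/d_i2 = 1/f_2 - 1/d_o2 = 1/(-27.5) - 1/(24.177) = -0.07772 cm^-1, so d_i2 = -12.866 cm.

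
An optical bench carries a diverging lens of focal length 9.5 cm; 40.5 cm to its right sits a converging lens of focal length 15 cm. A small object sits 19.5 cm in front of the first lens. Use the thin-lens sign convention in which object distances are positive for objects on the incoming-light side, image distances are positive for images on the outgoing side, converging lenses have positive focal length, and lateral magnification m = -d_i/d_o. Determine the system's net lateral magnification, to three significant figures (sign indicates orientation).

-0.154

Applying the thin-lens equation to the first lens, 1/(-9.5) = 1/19.5 + 1/d_i1, which gives d_i1 = -6.388 cm.
Its lateral magnification is m_1 = -d_i1/d_o1 = -(-6.388)/19.5 = 0.3276.
With d_i1 < 0 the first image is virtual and lies on the object side; the object distance for lens 2 is d_o2 = 40.5 - (-6.388) = 46.888 cm.
Applying the thin-lens equation again with f_2 = 15 cm and d_o2 = 46.888 cm gives d_i2 = 22.056 cm.
m_2 = -(22.056)/(46.888) = -0.4704.
Overall magnification: m = m_1 m_2 = -0.1541.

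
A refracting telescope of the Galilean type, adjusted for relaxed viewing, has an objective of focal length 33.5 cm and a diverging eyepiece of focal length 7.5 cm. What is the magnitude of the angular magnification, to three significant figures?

|M| = f_obj/|f_eye| = 33.5/7.5 = 4.467.

4.47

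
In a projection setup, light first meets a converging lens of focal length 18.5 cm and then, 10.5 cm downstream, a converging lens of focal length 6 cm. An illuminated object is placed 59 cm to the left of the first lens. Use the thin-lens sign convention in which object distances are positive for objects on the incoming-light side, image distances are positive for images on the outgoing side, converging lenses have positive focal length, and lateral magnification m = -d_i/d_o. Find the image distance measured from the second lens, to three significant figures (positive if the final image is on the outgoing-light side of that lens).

4.40 cm

Applying the thin-lens equation to the first lens, 1/18.5 = 1/59 + 1/d_i1, which gives d_i1 = 26.951 cm.
Since 26.951 cm > 10.5 cm, the first image lies past the second lens and serves as a virtual object: d_o2 = L - d_i1 = -16.451 cm.
Applying the thin-lens equation again with f_2 = 6 cm and d_o2 = -16.451 cm gives d_i2 = 4.396 cm.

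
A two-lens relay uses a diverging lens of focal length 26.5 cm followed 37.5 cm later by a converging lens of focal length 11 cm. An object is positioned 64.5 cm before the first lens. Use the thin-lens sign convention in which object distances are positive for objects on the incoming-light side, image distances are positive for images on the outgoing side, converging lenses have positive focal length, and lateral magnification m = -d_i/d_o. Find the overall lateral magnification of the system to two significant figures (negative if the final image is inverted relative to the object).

-0.071

Applying the thin-lens equation to the first lens, 1/(-26.5) = 1/64.5 + 1/d_i1, which gives d_i1 = -18.783 cm.
Its lateral magnification is m_1 = -d_i1/d_o1 = -(-18.783)/64.5 = 0.2912.
The intermediate image is virtual, 18.783 cm to the left of lens 1, so d_o2 = L - d_i1 = 37.5 - (-18.783) = 56.283 cm.
Applying the thin-lens equation again with f_2 = 11 cm and d_o2 = 56.283 cm gives d_i2 = 13.672 cm.
m_2 = -(13.672)/(56.283) = -0.2429.
Overall magnification: m = m_1 m_2 = -0.0707.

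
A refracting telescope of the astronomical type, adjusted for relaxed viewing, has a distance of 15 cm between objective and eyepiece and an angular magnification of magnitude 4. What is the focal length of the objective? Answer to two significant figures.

In normal adjustment the tube length equals f_obj + f_eye and |M| = f_obj/f_eye.
So f_obj = 4 f_eye and 4 f_eye + f_eye = 15 cm, giving f_eye = 15/5 = 3.000 cm and f_obj = 12.000 cm.

12 cm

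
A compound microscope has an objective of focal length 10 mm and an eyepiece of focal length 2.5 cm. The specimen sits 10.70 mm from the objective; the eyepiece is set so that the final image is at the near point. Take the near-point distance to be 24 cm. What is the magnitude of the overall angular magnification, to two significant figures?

Convert to cm: f_obj = 10 mm = 1 cm; d_o = 10.70 mm = 1.07 cm.
Objective: 1/d_i = 1/f_obj - 1/d_o = 1/1 - 1/1.07 = 0.06542 cm^-1, so d_i = 15.286 cm.
m_obj = -d_i/d_o = -15.286/1.07 = -14.286.
Eyepiece angular magnification (image at near point): M_eye = 1 + D/f_e = 1 + 24/2.5 = 10.600.
Overall M = m_obj x M_eye = (-14.286)(10.600) = -151.43.
|M| = 151.43.

150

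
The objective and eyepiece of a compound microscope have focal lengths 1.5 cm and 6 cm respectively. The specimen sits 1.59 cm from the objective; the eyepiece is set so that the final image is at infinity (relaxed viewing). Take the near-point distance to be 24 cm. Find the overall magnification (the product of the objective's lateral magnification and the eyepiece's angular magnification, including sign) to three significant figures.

Objective: 1/d_i = 1/f_obj - 1/d_o = 1/1.5 - 1/1.59 = 0.03774 cm^-1, so d_i = 26.500 cm.
m_obj = -d_i/d_o = -26.500/1.59 = -16.667.
Eyepiece angular magnification (image at infinity): M_eye = D/f_e = 24/6 = 4.000.
Overall M = m_obj x M_eye = (-16.667)(4.000) = -66.67.

-66.7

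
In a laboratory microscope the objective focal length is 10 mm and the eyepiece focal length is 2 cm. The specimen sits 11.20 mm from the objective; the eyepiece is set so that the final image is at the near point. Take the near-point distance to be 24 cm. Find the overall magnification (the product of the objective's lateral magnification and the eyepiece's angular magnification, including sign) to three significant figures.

-108

Convert to cm: f_obj = 10 mm = 1 cm; d_o = 11.20 mm = 1.12 cm.
Objective: 1/d_i = 1/f_obj - 1/d_o = 1/1 - 1/1.12 = 0.10714 cm^-1, so d_i = 9.333 cm.
m_obj = -d_i/d_o = -9.333/1.12 = -8.333.
Eyepiece angular magnification (image at near point): M_eye = 1 + D/f_e = 1 + 24/2 = 13.000.
Overall M = m_obj x M_eye = (-8.333)(13.000) = -108.33.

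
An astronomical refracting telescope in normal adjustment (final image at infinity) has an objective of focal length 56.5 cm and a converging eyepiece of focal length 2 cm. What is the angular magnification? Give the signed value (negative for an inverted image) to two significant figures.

M = -f_obj/f_eye = -56.5/(2) = -28.250.

-28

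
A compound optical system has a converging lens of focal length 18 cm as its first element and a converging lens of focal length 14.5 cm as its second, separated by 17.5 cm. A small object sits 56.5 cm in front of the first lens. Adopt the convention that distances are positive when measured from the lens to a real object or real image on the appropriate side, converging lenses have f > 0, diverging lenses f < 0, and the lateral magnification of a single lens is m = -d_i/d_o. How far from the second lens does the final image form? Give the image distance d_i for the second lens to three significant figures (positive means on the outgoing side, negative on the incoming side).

5.52 cm

Applying the thin-lens equation to the first lens, 1/18 = 1/56.5 + 1/d_i1, which gives d_i1 = 26.416 cm.
This image would form 26.416 cm past lens 1, i.e. 8.916 cm beyond lens 2, so it is a virtual object for lens 2: d_o2 = 17.5 - 26.416 = -8.916 cm.
Applying the thin-lens equation again with f_2 = 14.5 cm and d_o2 = -8.916 cm gives d_i2 = 5.521 cm.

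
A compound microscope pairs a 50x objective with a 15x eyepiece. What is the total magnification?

The overall magnification of a compound microscope is the product of the objective and eyepiece magnifications:
M = M_obj x M_eye = 50 x 15 = 750.

750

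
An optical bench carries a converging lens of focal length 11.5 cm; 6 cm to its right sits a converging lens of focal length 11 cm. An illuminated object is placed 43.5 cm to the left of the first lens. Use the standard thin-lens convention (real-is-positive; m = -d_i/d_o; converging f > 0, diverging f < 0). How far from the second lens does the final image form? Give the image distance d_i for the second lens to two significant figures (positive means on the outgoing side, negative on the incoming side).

Applying the thin-lens equation to the first lens, 1/11.5 = 1/43.5 + 1/d_i1, which gives d_i1 = 15.633 cm.
Since 15.633 cm > 6 cm, the first image lies past the second lens and serves as a virtual object: d_o2 = L - d_i1 = -9.633 cm.
Applying the thin-lens equation again with f_2 = 11 cm and d_o2 = -9.633 cm gives d_i2 = 5.136 cm.

5.1 cm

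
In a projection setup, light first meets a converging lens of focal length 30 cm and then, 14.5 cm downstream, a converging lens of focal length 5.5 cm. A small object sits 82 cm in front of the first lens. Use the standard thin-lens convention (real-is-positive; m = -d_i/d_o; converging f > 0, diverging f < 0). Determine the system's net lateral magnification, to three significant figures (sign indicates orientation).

-0.0828

Applying the thin-lens equation to the first lens, 1/30 = 1/82 + 1/d_i1, which gives d_i1 = 47.308 cm.
Its lateral magnification is m_1 = -d_i1/d_o1 = -(47.308)/82 = -0.5769.
This image would form 47.308 cm past lens 1, i.e. 32.808 cm beyond lens 2, so it is a virtual object for lens 2: d_o2 = 14.5 - 47.308 = -32.808 cm.
Applying the thin-lens equation again with f_2 = 5.5 cm and d_o2 = -32.808 cm gives d_i2 = 4.710 cm.
m_2 = -(4.710)/(-32.808) = 0.1436.
Total m = m_1 x m_2 = (-0.5769)(0.1436) = -0.0828.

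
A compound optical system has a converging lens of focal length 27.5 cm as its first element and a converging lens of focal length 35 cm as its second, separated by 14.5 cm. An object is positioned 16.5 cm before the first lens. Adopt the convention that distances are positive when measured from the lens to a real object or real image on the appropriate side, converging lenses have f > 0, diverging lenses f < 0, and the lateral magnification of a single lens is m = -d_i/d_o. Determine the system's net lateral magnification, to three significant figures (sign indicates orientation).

First lens: d_i1 = 1/(1/27.5 - 1/16.5) = -41.250 cm.
m_1 = -(-41.250)/16.5 = 2.5000.
With d_i1 < 0 the first image is virtual and lies on the object side; the object distance for lens 2 is d_o2 = 14.5 - (-41.250) = 55.750 cm.
Second lens: d_i2 = 1/(1/35 - 1/(55.750)) = 94.036 cm.
m_2 = -(94.036)/(55.750) = -1.6867.
The system's lateral magnification is m_1 m_2 = (2.5000)(-1.6867) = -4.2169.

-4.22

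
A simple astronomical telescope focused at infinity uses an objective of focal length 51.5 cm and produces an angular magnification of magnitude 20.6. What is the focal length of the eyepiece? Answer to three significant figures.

2.50 cm

|M| = f_obj/f_eye, so f_eye = f_obj/|M| = 51.5/20.6 = 2.500 cm.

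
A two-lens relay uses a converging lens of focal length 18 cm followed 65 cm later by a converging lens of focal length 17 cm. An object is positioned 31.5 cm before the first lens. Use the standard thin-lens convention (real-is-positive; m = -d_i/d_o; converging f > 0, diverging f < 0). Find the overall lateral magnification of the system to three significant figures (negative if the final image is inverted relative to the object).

Applying the thin-lens equation to the first lens, 1/18 = 1/31.5 + 1/d_i1, which gives d_i1 = 42.000 cm.
Its lateral magnification is m_1 = -d_i1/d_o1 = -(42.000)/31.5 = -1.3333.
Object distance for lens 2: d_o2 = 65 - 42.000 = 23.000 cm.
Applying the thin-lens equation again with f_2 = 17 cm and d_o2 = 23.000 cm gives d_i2 = 65.167 cm.
m_2 = -(65.167)/(23.000) = -2.8333.
Total m = m_1 x m_2 = (-1.3333)(-2.8333) = 3.7778.

3.78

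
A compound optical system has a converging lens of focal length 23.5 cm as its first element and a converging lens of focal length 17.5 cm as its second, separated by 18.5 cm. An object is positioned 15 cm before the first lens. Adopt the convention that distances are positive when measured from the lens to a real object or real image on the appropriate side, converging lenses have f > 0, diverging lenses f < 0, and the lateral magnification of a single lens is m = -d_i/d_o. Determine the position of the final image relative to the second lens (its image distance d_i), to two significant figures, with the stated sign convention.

25 cm

First lens: d_i1 = 1/(1/23.5 - 1/15) = -41.471 cm.
The intermediate image is virtual, 41.471 cm to the left of lens 1, so d_o2 = L - d_i1 = 18.5 - (-41.471) = 59.971 cm.
Second lens: d_i2 = 1/(1/17.5 - 1/(59.971)) = 24.711 cm.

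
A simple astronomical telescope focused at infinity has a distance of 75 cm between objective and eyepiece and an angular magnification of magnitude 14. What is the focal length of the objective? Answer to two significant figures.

In normal adjustment the tube length equals f_obj + f_eye and |M| = f_obj/f_eye.
So f_obj = 14 f_eye and 14 f_eye + f_eye = 75 cm, giving f_eye = 75/15 = 5.000 cm and f_obj = 70.000 cm.

70 cm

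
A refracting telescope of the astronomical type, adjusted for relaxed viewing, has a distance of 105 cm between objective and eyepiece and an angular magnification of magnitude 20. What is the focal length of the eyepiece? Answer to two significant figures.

5.0 cm

In normal adjustment the tube length equals f_obj + f_eye and |M| = f_obj/f_eye.
So f_obj = 20 f_eye and 20 f_eye + f_eye = 105 cm, giving f_eye = 105/21 = 5.000 cm and f_obj = 100.000 cm.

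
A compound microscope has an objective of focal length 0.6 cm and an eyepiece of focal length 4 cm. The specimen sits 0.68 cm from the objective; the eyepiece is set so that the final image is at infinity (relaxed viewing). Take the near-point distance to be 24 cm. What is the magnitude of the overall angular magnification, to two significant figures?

45

Objective: 1/d_i = 1/f_obj - 1/d_o = 1/0.6 - 1/0.68 = 0.19608 cm^-1, so d_i = 5.100 cm.
m_obj = -d_i/d_o = -5.100/0.68 = -7.500.
Eyepiece angular magnification (image at infinity): M_eye = D/f_e = 24/4 = 6.000.
Overall M = m_obj x M_eye = (-7.500)(6.000) = -45.00.
|M| = 45.00.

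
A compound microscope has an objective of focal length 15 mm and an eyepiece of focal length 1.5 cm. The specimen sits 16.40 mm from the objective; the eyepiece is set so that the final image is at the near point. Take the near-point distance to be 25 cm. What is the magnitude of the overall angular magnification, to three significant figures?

Convert to cm: f_obj = 15 mm = 1.5 cm; d_o = 16.40 mm = 1.64 cm.
Objective: 1/d_i = 1/f_obj - 1/d_o = 1/1.5 - 1/1.64 = 0.05691 cm^-1, so d_i = 17.571 cm.
m_obj = -d_i/d_o = -17.571/1.64 = -10.714.
Eyepiece angular magnification (image at near point): M_eye = 1 + D/f_e = 1 + 25/1.5 = 17.667.
Overall M = m_obj x M_eye = (-10.714)(17.667) = -189.29.
|M| = 189.29.

189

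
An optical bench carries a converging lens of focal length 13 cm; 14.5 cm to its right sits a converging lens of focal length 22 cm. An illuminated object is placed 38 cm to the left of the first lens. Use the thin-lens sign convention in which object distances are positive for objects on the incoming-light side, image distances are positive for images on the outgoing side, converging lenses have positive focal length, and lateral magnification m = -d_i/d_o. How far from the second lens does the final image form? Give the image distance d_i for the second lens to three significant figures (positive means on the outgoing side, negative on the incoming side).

4.25 cm

Lens 1: 1/d_i1 = 1/f_1 - 1/d_o1 = 1/13 - 1/38 = 0.05061 cm^-1, so d_i1 = 19.760 cm.
This image would form 19.760 cm past lens 1, i.e. 5.260 cm beyond lens 2, so it is a virtual object for lens 2: d_o2 = 14.5 - 19.760 = -5.260 cm.
Lens 2: 1/d_i2 = 1/f_2 - 1/d_o2 = 1/22 - 1/(-5.260) = 0.23557 cm^-1, so d_i2 = 4.245 cm.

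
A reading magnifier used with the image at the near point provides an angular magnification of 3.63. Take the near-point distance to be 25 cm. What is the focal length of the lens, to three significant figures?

For the image at the near point, M = 1 + D/f.
f = D/(M - 1) = 25/(3.63 - 1) = 9.506 cm.

9.51 cm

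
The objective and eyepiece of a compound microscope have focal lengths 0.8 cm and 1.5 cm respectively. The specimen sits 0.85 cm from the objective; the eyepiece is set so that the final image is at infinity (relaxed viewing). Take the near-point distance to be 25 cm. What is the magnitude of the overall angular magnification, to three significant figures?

Objective: 1/d_i = 1/f_obj - 1/d_o = 1/0.8 - 1/0.85 = 0.07353 cm^-1, so d_i = 13.600 cm.
m_obj = -d_i/d_o = -13.600/0.85 = -16.000.
Eyepiece angular magnification (image at infinity): M_eye = D/f_e = 25/1.5 = 16.667.
Overall M = m_obj x M_eye = (-16.000)(16.667) = -266.67.
|M| = 266.67.

267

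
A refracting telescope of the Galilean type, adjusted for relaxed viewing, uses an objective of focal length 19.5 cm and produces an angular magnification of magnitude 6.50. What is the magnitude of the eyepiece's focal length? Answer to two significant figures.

|M| = f_obj/|f_eye|, so |f_eye| = f_obj/|M| = 19.5/6.5 = 3.000 cm.
(The eyepiece is diverging, so its signed focal length is -3.000 cm.)

3.0 cm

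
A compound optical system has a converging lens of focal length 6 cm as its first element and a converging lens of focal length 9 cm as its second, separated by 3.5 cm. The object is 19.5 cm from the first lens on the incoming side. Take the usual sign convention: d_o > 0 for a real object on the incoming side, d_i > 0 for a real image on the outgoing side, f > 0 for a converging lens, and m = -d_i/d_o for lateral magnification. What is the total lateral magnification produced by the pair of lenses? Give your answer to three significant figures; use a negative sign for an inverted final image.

Applying the thin-lens equation to the first lens, 1/6 = 1/19.5 + 1/d_i1, which gives d_i1 = 8.667 cm.
Its lateral magnification is m_1 = -d_i1/d_o1 = -(8.667)/19.5 = -0.4444.
Since 8.667 cm > 3.5 cm, the first image lies past the second lens and serves as a virtual object: d_o2 = L - d_i1 = -5.167 cm.
Applying the thin-lens equation again with f_2 = 9 cm and d_o2 = -5.167 cm gives d_i2 = 3.282 cm.
m_2 = -(3.282)/(-5.167) = 0.6353.
Total m = m_1 x m_2 = (-0.4444)(0.6353) = -0.2824.

-0.282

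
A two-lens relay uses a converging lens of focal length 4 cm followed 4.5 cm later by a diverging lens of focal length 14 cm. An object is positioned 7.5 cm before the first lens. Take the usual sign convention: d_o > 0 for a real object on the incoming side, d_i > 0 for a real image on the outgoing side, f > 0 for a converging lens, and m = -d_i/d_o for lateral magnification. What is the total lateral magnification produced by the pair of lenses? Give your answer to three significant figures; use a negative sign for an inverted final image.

Lens 1: 1/d_i1 = 1/f_1 - 1/d_o1 = 1/4 - 1/7.5 = 0.11667 cm^-1, so d_i1 = 8.571 cm.
m_1 = -(8.571)/7.5 = -1.1429.
This image would form 8.571 cm past lens 1, i.e. 4.071 cm beyond lens 2, so it is a virtual object for lens 2: d_o2 = 4.5 - 8.571 = -4.071 cm.
Lens 2: 1/d_i2 = 1/f_2 - 1/d_o2 = 1/(-14) - 1/(-4.071) = 0.17419 cm^-1, so d_i2 = 5.741 cm.
m_2 = -(5.741)/(-4.071) = 1.4101.
Total m = m_1 x m_2 = (-1.1429)(1.4101) = -1.6115.

-1.61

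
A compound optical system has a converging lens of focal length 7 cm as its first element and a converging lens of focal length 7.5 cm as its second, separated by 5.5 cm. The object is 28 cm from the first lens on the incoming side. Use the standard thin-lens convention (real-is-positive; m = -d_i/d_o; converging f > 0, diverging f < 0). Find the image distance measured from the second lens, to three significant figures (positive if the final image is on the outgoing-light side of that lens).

Lens 1: 1/d_i1 = 1/f_1 - 1/d_o1 = 1/7 - 1/28 = 0.10714 cm^-1, so d_i1 = 9.333 cm.
Since 9.333 cm > 5.5 cm, the first image lies past the second lens and serves as a virtual object: d_o2 = L - d_i1 = -3.833 cm.
Lens 2: 1/d_i2 = 1/f_2 - 1/d_o2 = 1/7.5 - 1/(-3.833) = 0.39420 cm^-1, so d_i2 = 2.537 cm.

2.54 cm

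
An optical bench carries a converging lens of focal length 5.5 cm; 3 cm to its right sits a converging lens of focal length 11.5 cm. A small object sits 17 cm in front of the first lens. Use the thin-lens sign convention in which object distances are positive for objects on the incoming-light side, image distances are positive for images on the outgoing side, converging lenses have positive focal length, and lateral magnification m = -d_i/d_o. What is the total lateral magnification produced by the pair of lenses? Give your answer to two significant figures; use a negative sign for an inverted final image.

First lens: d_i1 = 1/(1/5.5 - 1/17) = 8.130 cm.
m_1 = -(8.130)/17 = -0.4783.
This image would form 8.130 cm past lens 1, i.e. 5.130 cm beyond lens 2, so it is a virtual object for lens 2: d_o2 = 3 - 8.130 = -5.130 cm.
Second lens: d_i2 = 1/(1/11.5 - 1/(-5.130)) = 3.548 cm.
m_2 = -(3.548)/(-5.130) = 0.6915.
Overall magnification: m = m_1 m_2 = -0.3307.

-0.33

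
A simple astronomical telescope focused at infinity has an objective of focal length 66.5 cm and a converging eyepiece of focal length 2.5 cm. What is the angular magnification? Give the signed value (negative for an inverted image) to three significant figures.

M = -f_obj/f_eye = -66.5/(2.5) = -26.600.

-26.6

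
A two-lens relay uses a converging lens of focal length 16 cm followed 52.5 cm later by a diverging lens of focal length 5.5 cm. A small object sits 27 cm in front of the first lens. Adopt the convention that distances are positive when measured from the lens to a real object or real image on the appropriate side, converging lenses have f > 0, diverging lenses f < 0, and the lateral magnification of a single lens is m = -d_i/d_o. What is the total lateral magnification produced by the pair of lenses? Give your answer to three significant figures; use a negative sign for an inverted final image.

-0.427

Applying the thin-lens equation to the first lens, 1/16 = 1/27 + 1/d_i1, which gives d_i1 = 39.273 cm.
Its lateral magnification is m_1 = -d_i1/d_o1 = -(39.273)/27 = -1.4545.
That image sits 13.227 cm in front of the second lens, so d_o2 = 13.227 cm.
Applying the thin-lens equation again with f_2 = -5.5 cm and d_o2 = 13.227 cm gives d_i2 = -3.885 cm.
m_2 = -(-3.885)/(13.227) = 0.2937.
Total m = m_1 x m_2 = (-1.4545)(0.2937) = -0.4272.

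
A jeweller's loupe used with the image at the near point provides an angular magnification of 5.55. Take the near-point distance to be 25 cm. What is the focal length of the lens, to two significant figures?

5.5 cm

For the image at the near point, M = 1 + D/f.
f = D/(M - 1) = 25/(5.55 - 1) = 5.495 cm.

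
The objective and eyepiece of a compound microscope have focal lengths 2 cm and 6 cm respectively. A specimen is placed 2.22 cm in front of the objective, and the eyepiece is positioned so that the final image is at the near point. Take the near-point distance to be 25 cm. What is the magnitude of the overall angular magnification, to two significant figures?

47

Objective: 1/d_i = 1/f_obj - 1/d_o = 1/2 - 1/2.22 = 0.04955 cm^-1, so d_i = 20.182 cm.
m_obj = -d_i/d_o = -20.182/2.22 = -9.091.
Eyepiece angular magnification (image at near point): M_eye = 1 + D/f_e = 1 + 25/6 = 5.167.
Overall M = m_obj x M_eye = (-9.091)(5.167) = -46.97.
|M| = 46.97.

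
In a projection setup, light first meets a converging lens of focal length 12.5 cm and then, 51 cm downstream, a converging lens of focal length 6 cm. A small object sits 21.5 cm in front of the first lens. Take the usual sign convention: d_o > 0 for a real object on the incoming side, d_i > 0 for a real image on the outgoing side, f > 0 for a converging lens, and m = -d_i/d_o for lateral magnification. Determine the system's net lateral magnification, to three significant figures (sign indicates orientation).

0.550

Lens 1: 1/d_i1 = 1/f_1 - 1/d_o1 = 1/12.5 - 1/21.5 = 0.03349 cm^-1, so d_i1 = 29.861 cm.
m_1 = -(29.861)/21.5 = -1.3889.
Object distance for lens 2: d_o2 = 51 - 29.861 = 21.139 cm.
Lens 2: 1/d_i2 = 1/f_2 - 1/d_o2 = 1/6 - 1/(21.139) = 0.11936 cm^-1, so d_i2 = 8.378 cm.
m_2 = -(8.378)/(21.139) = -0.3963.
Overall magnification: m = m_1 m_2 = 0.5505.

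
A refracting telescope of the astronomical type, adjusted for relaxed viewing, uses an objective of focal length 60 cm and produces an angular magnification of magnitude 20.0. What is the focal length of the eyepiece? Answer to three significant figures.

3.00 cm

|M| = f_obj/f_eye, so f_eye = f_obj/|M| = 60/20.0 = 3.000 cm.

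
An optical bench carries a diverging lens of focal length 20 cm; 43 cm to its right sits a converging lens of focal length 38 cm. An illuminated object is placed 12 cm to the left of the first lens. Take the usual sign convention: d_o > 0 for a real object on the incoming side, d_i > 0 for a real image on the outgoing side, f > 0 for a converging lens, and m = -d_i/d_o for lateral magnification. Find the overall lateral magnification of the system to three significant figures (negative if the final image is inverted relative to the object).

Lens 1: 1/d_i1 = 1/f_1 - 1/d_o1 = 1/(-20) - 1/12 = -0.13333 cm^-1, so d_i1 = -7.500 cm.
m_1 = -(-7.500)/12 = 0.6250.
The intermediate image is virtual, 7.500 cm to the left of lens 1, so d_o2 = L - d_i1 = 43 - (-7.500) = 50.500 cm.
Lens 2: 1/d_i2 = 1/f_2 - 1/d_o2 = 1/38 - 1/(50.500) = 0.00651 cm^-1, so d_i2 = 153.520 cm.
m_2 = -(153.520)/(50.500) = -3.0400.
Overall magnification: m = m_1 m_2 = -1.9000.

-1.90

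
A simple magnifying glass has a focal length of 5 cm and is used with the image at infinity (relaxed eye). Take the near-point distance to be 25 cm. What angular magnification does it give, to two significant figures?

M = D/f = 25/5 = 5.000.

5.0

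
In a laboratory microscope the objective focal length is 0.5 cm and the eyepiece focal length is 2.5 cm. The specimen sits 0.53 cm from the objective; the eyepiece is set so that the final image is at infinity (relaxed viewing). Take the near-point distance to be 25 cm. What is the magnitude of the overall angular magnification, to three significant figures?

167

Objective: 1/d_i = 1/f_obj - 1/d_o = 1/0.5 - 1/0.53 = 0.11321 cm^-1, so d_i = 8.833 cm.
m_obj = -d_i/d_o = -8.833/0.53 = -16.667.
Eyepiece angular magnification (image at infinity): M_eye = D/f_e = 25/2.5 = 10.000.
Overall M = m_obj x M_eye = (-16.667)(10.000) = -166.67.
|M| = 166.67.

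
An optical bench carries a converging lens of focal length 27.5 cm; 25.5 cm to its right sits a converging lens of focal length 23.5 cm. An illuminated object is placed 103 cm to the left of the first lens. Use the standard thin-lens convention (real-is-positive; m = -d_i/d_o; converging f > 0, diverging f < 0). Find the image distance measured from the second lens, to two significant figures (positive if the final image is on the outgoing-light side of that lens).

8.0 cm

First lens: d_i1 = 1/(1/27.5 - 1/103) = 37.517 cm.
This image would form 37.517 cm past lens 1, i.e. 12.017 cm beyond lens 2, so it is a virtual object for lens 2: d_o2 = 25.5 - 37.517 = -12.017 cm.
Second lens: d_i2 = 1/(1/23.5 - 1/(-12.017)) = 7.951 cm.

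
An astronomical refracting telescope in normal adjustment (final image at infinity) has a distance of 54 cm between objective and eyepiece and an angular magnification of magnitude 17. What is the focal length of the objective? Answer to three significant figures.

In normal adjustment the tube length equals f_obj + f_eye and |M| = f_obj/f_eye.
So f_obj = 17 f_eye and 17 f_eye + f_eye = 54 cm, giving f_eye = 54/18 = 3.000 cm and f_obj = 51.000 cm.

51.0 cm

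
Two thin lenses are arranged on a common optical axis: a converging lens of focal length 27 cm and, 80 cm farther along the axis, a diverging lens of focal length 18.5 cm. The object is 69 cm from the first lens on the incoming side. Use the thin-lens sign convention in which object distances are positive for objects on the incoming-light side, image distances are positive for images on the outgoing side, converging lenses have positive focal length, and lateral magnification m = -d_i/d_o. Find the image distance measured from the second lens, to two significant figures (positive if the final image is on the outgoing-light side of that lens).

Lens 1: 1/d_i1 = 1/f_1 - 1/d_o1 = 1/27 - 1/69 = 0.02254 cm^-1, so d_i1 = 44.357 cm.
Object distance for lens 2: d_o2 = 80 - 44.357 = 35.643 cm.
Lens 2: 1/d_i2 = 1/f_2 - 1/d_o2 = 1/(-18.5) - 1/(35.643) = -0.08211 cm^-1, so d_i2 = -12.179 cm.

-12 cm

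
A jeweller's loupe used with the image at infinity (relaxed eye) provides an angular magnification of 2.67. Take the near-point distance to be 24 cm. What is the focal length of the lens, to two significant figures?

For the image at infinity, M = D/f.
f = D/M = 24/2.67 = 8.989 cm.

9.0 cm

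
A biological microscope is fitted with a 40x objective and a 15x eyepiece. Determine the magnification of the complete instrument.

600

The overall magnification of a compound microscope is the product of the objective and eyepiece magnifications:
M = M_obj x M_eye = 40 x 15 = 600.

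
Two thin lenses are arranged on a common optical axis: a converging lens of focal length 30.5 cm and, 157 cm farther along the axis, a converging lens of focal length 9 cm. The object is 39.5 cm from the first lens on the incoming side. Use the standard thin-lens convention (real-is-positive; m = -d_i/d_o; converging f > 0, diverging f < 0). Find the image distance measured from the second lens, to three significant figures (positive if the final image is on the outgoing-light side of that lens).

Lens 1: 1/d_i1 = 1/f_1 - 1/d_o1 = 1/30.5 - 1/39.5 = 0.00747 cm^-1, so d_i1 = 133.861 cm.
That image sits 23.139 cm in front of the second lens, so d_o2 = 23.139 cm.
Lens 2: 1/d_i2 = 1/f_2 - 1/d_o2 = 1/9 - 1/(23.139) = 0.06789 cm^-1, so d_i2 = 14.729 cm.

14.7 cm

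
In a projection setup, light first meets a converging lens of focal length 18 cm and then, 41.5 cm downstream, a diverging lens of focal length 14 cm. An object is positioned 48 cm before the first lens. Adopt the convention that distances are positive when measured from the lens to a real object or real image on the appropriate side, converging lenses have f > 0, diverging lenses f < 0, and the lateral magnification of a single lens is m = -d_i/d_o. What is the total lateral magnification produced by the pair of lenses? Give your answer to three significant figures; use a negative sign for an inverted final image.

-0.315

Lens 1: 1/d_i1 = 1/f_1 - 1/d_o1 = 1/18 - 1/48 = 0.03472 cm^-1, so d_i1 = 28.800 cm.
m_1 = -(28.800)/48 = -0.6000.
That image sits 12.700 cm in front of the second lens, so d_o2 = 12.700 cm.
Lens 2: 1/d_i2 = 1/f_2 - 1/d_o2 = 1/(-14) - 1/(12.700) = -0.15017 cm^-1, so d_i2 = -6.659 cm.
m_2 = -(-6.659)/(12.700) = 0.5243.
Overall magnification: m = m_1 m_2 = -0.3146.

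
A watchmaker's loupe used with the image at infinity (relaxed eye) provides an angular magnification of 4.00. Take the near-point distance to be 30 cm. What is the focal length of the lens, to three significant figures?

For the image at infinity, M = D/f.
f = D/M = 30/4.0 = 7.500 cm.

7.50 cm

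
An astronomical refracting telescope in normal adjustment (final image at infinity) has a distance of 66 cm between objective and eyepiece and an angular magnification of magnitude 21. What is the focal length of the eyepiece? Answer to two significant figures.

3.0 cm

In normal adjustment the tube length equals f_obj + f_eye and |M| = f_obj/f_eye.
So f_obj = 21 f_eye and 21 f_eye + f_eye = 66 cm, giving f_eye = 66/22 = 3.000 cm and f_obj = 63.000 cm.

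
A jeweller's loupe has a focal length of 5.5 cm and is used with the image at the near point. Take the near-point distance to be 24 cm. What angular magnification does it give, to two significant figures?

M = 1 + D/f = 1 + 24/5.5 = 5.364.

5.4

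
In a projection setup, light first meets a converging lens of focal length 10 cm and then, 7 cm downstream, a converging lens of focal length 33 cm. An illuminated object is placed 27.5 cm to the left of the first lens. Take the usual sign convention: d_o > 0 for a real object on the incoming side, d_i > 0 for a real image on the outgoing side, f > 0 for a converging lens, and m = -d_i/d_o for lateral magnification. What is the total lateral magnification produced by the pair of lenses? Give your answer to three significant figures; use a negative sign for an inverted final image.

Applying the thin-lens equation to the first lens, 1/10 = 1/27.5 + 1/d_i1, which gives d_i1 = 15.714 cm.
Its lateral magnification is m_1 = -d_i1/d_o1 = -(15.714)/27.5 = -0.5714.
Since 15.714 cm > 7 cm, the first image lies past the second lens and serves as a virtual object: d_o2 = L - d_i1 = -8.714 cm.
Applying the thin-lens equation again with f_2 = 33 cm and d_o2 = -8.714 cm gives d_i2 = 6.894 cm.
m_2 = -(6.894)/(-8.714) = 0.7911.
The system's lateral magnification is m_1 m_2 = (-0.5714)(0.7911) = -0.4521.

-0.452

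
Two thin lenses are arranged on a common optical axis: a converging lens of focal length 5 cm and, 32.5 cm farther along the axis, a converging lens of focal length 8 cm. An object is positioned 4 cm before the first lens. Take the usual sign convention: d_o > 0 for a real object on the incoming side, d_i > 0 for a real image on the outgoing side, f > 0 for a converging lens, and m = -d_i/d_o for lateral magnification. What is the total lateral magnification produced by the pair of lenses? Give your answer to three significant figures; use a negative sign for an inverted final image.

First lens: d_i1 = 1/(1/5 - 1/4) = -20.000 cm.
m_1 = -(-20.000)/4 = 5.0000.
The intermediate image is virtual, 20.000 cm to the left of lens 1, so d_o2 = L - d_i1 = 32.5 - (-20.000) = 52.500 cm.
Second lens: d_i2 = 1/(1/8 - 1/(52.500)) = 9.438 cm.
m_2 = -(9.438)/(52.500) = -0.1798.
The system's lateral magnification is m_1 m_2 = (5.0000)(-0.1798) = -0.8989.

-0.899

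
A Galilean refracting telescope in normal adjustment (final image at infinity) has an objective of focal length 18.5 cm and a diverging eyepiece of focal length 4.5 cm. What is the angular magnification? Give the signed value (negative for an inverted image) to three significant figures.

M = -f_obj/f_eye = -18.5/(-4.5) = 4.111.

4.11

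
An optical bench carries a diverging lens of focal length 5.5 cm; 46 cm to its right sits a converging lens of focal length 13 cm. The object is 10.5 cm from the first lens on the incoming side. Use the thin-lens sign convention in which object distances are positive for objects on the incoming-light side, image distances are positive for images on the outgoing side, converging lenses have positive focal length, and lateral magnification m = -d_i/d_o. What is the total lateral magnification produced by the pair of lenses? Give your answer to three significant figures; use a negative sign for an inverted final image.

-0.122

Applying the thin-lens equation to the first lens, 1/(-5.5) = 1/10.5 + 1/d_i1, which gives d_i1 = -3.609 cm.
Its lateral magnification is m_1 = -d_i1/d_o1 = -(-3.609)/10.5 = 0.3438.
The intermediate image is virtual, 3.609 cm to the left of lens 1, so d_o2 = L - d_i1 = 46 - (-3.609) = 49.609 cm.
Applying the thin-lens equation again with f_2 = 13 cm and d_o2 = 49.609 cm gives d_i2 = 17.616 cm.
m_2 = -(17.616)/(49.609) = -0.3551.
Overall magnification: m = m_1 m_2 = -0.1221.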